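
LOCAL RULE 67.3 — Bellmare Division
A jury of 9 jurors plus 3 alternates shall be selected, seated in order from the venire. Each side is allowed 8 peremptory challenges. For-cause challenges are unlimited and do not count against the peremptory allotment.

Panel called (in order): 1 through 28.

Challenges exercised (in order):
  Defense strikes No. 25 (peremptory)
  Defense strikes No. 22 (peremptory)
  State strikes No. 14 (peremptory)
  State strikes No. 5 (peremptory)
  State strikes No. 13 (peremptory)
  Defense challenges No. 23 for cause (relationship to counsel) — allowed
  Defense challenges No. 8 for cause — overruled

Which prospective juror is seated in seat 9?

Removed: #5, #13, #14, #22, #23, #25. (#8 stays — for-cause denied.)
Filling seats in venire order through position 9: #1, #2, #3, #4, #6, #7, #8, #9, #10.
So seat 9 is #10.

10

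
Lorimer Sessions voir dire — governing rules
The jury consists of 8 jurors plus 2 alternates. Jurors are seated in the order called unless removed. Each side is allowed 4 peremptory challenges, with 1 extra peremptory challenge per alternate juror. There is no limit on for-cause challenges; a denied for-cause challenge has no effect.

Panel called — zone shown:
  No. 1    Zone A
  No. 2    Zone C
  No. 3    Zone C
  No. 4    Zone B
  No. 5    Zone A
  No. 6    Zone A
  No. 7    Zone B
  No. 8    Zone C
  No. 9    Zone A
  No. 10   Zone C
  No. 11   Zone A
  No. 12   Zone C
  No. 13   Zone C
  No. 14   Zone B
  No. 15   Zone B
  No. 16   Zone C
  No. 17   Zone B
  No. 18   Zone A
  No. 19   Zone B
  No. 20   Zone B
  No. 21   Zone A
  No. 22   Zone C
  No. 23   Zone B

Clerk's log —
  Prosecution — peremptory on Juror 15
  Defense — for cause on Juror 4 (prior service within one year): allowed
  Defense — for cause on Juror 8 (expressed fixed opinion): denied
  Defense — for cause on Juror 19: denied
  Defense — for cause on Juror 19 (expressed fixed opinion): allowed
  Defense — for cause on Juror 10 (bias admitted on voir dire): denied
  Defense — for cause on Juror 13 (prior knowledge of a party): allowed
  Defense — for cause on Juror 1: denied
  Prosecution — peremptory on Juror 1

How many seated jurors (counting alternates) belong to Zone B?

Removed: #1, #4, #13, #15, #19.
Seated (10 incl. alternates): #2, #3, #5, #6, #7, #8, #9, #10, #11, #12.
Of those, in Zone B: #7 → 1.

1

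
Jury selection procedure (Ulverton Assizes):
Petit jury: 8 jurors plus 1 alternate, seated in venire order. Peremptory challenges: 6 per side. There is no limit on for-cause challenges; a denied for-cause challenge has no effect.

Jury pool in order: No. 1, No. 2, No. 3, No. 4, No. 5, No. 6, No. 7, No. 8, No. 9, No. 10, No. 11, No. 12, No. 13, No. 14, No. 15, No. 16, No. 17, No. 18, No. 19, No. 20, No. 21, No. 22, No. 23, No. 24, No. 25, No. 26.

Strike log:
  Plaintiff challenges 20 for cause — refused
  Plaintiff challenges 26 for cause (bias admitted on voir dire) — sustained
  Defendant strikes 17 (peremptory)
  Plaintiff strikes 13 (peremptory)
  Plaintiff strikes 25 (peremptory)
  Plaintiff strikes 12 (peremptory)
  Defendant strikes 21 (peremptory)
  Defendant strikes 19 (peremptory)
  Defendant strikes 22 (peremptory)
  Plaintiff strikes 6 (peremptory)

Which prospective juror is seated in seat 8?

9

Removed: #6, #12, #13, #17, #19, #21, #22, #25, #26. (#20 stays — for-cause denied.)
Seating in order: seats 1–8 → #1, #2, #3, #4, #5, #7, #8, #9; alternates → #10.
So seat 8 is #9.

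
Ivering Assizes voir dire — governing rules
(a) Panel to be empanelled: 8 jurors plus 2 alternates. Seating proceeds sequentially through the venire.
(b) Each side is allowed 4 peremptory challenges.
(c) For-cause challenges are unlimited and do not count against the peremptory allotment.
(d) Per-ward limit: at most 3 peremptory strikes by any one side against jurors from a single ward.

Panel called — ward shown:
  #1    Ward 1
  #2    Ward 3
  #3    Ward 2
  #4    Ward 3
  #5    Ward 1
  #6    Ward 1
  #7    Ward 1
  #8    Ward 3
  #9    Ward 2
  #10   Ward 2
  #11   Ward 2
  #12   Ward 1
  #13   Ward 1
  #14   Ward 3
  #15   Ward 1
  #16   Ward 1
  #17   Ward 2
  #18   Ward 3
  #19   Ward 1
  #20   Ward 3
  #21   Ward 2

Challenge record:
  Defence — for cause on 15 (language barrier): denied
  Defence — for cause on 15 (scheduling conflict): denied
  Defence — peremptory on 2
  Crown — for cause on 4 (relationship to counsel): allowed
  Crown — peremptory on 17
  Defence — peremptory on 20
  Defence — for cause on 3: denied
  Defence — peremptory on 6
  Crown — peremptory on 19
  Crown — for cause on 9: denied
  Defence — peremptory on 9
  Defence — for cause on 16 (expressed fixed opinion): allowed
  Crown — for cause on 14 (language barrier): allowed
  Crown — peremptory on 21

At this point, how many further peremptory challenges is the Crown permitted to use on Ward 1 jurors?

1

Crown peremptories so far: #17, #19, #21 — 3 of 4 used, 1 left overall.
Against Ward 1: #19 — 1 used; per-ward cap 3 leaves 2.
Binding limit: min(1, 2) = 1.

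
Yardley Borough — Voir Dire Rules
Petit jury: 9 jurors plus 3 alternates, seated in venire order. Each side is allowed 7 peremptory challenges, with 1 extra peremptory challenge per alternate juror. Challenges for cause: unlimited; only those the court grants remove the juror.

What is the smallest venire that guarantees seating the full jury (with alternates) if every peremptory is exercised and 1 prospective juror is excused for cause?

Seats to fill: 9 + 3 alternates = 12.
Peremptories: 7 + 1×3 = 10 per side × 2 sides = 20.
For-cause removals: 1.
Minimum venire: 12 + 20 + 1 = 33.

33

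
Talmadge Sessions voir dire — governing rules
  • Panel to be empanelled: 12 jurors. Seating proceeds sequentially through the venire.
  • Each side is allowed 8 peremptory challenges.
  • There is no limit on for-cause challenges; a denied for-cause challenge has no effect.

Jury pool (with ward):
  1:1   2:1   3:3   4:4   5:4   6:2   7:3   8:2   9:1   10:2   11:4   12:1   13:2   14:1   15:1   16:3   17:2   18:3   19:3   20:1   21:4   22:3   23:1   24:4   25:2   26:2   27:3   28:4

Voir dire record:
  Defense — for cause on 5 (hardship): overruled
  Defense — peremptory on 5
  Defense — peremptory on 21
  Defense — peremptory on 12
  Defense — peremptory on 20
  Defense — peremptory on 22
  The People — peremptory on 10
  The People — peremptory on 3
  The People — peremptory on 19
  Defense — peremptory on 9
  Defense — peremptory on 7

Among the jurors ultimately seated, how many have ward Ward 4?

2

Removed: #3, #5, #7, #9, #10, #12, #19, #20, #21, #22.
Seated jurors 1–12: #1, #2, #4, #6, #8, #11, #13, #14, #15, #16, #17, #18.
Of those, in Ward 4: #4, #11 → 2.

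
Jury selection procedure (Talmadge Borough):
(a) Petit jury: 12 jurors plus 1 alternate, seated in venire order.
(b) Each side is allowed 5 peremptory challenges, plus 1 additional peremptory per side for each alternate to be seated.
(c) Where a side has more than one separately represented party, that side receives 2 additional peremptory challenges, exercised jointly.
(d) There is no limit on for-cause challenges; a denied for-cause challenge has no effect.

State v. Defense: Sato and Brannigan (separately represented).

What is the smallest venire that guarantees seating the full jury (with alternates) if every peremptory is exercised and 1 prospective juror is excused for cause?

28

Seats to fill: 12 + 1 alternates = 13.
Peremptories — State: 5 + 1×1 = 6; Defense: 5 + 1×1 + 2 = 8; total 14.
For-cause removals: 1.
Minimum venire: 13 + 14 + 1 = 28.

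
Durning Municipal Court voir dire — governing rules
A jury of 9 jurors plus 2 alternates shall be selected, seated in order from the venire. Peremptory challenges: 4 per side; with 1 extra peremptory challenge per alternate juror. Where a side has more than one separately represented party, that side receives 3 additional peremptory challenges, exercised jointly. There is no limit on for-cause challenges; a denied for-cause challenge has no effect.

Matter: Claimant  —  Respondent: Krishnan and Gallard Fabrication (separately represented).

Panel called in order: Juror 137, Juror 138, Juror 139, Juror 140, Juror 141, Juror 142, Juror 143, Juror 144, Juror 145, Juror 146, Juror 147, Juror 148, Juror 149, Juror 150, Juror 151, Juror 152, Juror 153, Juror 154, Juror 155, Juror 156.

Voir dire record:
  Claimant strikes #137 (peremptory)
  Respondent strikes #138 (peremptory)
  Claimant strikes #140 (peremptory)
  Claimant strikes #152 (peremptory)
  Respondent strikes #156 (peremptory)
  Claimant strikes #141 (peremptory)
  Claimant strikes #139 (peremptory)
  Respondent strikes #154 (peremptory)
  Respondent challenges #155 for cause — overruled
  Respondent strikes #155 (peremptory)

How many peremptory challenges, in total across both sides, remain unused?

6

Claimant allotment: 4 base + 1 × 2 alternates = 6. Respondent allotment: 4 base + 1 × 2 alternates + 3 multi-party = 9.
Claimant peremptories used: #137, #140, #152, #141, #139 — 5.
Respondent peremptories used: #138, #156, #154, #155 — 4 (the for-cause on #155 doesn't count).
Remaining: (6 − 5) + (9 − 4) = 6.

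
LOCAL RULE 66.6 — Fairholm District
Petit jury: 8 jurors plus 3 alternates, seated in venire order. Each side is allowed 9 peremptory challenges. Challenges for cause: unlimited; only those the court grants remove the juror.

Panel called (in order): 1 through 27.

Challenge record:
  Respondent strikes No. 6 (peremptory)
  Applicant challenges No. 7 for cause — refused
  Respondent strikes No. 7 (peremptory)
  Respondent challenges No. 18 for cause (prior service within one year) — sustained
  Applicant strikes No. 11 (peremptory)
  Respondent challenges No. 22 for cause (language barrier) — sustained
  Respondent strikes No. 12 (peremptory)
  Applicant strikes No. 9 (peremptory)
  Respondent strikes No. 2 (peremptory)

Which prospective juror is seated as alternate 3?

17

Removed: #2, #6, #7, #9, #11, #12, #18, #22.
Filling seats in venire order through position 11: #1, #3, #4, #5, #8, #10, #13, #14, #15, #16, #17.
So alternate 3 is #17.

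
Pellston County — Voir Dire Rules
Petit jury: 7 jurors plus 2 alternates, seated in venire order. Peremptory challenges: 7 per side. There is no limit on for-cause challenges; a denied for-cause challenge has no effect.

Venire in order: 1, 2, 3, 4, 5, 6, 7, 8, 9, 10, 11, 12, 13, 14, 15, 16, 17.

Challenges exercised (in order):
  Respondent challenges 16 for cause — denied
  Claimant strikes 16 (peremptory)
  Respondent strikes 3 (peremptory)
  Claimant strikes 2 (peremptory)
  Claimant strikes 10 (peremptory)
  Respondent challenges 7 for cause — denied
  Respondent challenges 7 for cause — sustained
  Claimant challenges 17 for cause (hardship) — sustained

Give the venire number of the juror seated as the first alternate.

Removed: #2, #3, #7, #10, #16, #17.
Seating in order: seats 1–7 → #1, #4, #5, #6, #8, #9, #11; alternates → #12, #13.
So alternate 1 is #12.

12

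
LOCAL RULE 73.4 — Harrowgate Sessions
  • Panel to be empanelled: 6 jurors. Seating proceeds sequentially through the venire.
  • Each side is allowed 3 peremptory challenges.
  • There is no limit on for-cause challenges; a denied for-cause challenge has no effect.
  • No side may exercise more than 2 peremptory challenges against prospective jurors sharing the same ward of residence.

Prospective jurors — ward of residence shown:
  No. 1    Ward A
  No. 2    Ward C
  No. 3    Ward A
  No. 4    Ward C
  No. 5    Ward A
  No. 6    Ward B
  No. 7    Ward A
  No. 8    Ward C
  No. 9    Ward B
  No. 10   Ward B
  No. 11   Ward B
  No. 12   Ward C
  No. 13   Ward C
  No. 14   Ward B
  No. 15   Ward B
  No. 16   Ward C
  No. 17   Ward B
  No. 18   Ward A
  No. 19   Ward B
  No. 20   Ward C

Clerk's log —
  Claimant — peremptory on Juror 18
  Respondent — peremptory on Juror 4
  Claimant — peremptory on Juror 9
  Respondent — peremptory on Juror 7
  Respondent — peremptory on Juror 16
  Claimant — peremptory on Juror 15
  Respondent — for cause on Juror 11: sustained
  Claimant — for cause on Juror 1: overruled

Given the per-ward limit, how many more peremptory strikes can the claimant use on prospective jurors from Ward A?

Claimant peremptories so far: #18, #9, #15 — 3 of 3 used, 0 left overall.
Against Ward A: #18 — 1 used; per-ward cap 2 leaves 1.
Binding limit: min(0, 1) = 0.

0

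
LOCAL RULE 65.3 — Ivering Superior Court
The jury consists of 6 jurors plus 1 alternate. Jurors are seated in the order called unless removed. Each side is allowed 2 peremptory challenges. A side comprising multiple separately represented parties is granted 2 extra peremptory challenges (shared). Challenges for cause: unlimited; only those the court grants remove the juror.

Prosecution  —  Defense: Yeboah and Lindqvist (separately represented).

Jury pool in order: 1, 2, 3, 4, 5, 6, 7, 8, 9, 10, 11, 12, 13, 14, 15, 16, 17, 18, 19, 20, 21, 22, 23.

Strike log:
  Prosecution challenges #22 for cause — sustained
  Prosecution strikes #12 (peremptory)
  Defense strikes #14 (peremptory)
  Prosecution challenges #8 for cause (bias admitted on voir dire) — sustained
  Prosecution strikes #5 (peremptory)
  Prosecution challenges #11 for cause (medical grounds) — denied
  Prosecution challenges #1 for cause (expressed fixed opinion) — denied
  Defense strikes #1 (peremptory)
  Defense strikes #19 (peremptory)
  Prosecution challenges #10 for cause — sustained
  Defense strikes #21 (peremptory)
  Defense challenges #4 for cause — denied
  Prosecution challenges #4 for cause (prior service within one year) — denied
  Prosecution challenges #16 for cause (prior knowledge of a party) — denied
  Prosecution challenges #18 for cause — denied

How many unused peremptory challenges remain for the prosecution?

Prosecution allotment: 2.
Prosecution peremptories used: #12, #5 — 2 (for-cause on #22, #8, #11, #1, #10, #4, #16, #18 don't count).
Remaining: 2 − 2 = 0.

0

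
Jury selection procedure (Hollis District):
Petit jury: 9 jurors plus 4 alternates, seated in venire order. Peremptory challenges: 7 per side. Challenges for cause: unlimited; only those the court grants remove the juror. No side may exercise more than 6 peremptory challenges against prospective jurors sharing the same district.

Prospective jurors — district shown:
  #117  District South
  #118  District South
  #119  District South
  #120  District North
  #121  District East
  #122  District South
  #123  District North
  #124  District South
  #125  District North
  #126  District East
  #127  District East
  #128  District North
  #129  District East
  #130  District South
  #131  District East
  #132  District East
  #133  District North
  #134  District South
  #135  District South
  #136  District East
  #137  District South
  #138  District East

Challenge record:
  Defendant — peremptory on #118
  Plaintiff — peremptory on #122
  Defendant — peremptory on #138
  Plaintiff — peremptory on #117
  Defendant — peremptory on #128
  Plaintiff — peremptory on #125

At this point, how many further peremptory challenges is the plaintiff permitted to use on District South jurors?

Plaintiff peremptories so far: #122, #117, #125 — 3 of 7 used, 4 left overall.
Against District South: #122, #117 — 2 used; per-district cap 6 leaves 4.
Binding limit: min(4, 4) = 4.

4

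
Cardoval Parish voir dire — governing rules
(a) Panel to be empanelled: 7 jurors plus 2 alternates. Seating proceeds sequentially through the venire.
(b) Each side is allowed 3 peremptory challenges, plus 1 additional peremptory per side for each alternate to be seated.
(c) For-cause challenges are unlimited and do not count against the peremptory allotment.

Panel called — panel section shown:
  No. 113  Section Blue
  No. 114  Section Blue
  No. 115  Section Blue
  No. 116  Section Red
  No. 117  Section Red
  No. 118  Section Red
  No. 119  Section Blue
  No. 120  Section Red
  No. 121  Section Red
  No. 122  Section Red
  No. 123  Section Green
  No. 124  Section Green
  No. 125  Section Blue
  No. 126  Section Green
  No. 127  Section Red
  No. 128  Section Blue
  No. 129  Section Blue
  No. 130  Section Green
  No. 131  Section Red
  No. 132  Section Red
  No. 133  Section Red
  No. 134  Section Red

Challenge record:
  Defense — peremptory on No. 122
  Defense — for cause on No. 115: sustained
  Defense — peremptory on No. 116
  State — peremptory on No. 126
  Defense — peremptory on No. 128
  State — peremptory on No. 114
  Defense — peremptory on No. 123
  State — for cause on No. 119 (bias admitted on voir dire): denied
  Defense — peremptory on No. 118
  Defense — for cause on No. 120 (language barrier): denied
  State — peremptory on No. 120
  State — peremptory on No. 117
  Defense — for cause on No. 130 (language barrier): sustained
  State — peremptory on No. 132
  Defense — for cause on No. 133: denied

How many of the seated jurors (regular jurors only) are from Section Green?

1

Removed: #114, #115, #116, #117, #118, #120, #122, #123, #126, #128, #130, #132.
Seated jurors 1–7: #113, #119, #121, #124, #125, #127, #129 (alternates #131, #133 not counted).
Of those, in Section Green: #124 → 1.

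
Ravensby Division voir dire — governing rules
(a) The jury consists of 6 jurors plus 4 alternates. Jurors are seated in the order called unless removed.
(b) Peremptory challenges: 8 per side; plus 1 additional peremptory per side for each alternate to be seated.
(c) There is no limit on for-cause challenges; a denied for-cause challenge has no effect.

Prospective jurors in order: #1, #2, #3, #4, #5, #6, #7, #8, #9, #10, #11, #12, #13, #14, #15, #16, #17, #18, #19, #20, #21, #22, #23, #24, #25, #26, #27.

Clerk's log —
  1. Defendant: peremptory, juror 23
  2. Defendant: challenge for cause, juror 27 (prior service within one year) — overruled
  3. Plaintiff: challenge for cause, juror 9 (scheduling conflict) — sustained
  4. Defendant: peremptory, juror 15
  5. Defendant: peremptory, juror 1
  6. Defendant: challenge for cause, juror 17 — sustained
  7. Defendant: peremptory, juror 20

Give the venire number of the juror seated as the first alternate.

Removed: #1, #9, #15, #17, #20, #23. (#27 stays — for-cause denied.)
Seating in order: seats 1–6 → #2, #3, #4, #5, #6, #7; alternates → #8, #10, #11, #12.
So alternate 1 is #8.

8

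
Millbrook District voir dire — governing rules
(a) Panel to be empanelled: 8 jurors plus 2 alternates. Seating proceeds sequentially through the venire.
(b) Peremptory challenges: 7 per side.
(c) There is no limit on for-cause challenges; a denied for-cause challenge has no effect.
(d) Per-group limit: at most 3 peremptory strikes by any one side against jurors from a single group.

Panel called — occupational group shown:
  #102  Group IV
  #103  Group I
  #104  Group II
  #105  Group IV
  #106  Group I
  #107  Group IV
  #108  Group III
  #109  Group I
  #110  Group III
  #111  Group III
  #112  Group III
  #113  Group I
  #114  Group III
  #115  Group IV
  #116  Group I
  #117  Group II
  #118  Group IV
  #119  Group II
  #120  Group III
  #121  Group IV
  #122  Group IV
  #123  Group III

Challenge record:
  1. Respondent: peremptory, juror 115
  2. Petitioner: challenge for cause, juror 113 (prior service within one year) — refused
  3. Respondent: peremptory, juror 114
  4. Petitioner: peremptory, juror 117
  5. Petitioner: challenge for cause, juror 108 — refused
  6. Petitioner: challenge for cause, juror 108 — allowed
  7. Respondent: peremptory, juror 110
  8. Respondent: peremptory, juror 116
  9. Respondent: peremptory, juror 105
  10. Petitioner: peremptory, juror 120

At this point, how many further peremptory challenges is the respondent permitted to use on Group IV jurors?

Respondent peremptories so far: #115, #114, #110, #116, #105 — 5 of 7 used, 2 left overall.
Against Group IV: #115, #105 — 2 used; per-group cap 3 leaves 1.
Binding limit: min(2, 1) = 1.

1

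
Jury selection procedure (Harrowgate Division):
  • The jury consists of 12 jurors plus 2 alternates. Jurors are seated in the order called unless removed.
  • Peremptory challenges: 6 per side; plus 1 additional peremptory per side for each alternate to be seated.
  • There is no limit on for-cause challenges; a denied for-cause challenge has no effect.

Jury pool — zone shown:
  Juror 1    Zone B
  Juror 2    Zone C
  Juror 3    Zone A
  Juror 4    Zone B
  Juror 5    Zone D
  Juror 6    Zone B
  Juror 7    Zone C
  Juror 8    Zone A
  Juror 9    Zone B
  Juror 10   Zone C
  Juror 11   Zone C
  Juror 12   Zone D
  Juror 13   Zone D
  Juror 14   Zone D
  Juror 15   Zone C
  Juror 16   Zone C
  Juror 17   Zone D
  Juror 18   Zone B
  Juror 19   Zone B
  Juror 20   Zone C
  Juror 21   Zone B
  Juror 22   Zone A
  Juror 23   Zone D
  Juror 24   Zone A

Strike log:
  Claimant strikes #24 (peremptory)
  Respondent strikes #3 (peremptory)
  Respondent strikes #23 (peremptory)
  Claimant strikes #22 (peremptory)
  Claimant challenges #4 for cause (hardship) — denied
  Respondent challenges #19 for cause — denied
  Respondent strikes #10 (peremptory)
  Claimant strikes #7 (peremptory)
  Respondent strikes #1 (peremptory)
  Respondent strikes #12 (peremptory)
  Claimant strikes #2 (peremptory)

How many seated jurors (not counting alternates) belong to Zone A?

1

Removed: #1, #2, #3, #7, #10, #12, #22, #23, #24.
Seated jurors 1–12: #4, #5, #6, #8, #9, #11, #13, #14, #15, #16, #17, #18 (alternates #19, #20 not counted).
Of those, in Zone A: #8 → 1.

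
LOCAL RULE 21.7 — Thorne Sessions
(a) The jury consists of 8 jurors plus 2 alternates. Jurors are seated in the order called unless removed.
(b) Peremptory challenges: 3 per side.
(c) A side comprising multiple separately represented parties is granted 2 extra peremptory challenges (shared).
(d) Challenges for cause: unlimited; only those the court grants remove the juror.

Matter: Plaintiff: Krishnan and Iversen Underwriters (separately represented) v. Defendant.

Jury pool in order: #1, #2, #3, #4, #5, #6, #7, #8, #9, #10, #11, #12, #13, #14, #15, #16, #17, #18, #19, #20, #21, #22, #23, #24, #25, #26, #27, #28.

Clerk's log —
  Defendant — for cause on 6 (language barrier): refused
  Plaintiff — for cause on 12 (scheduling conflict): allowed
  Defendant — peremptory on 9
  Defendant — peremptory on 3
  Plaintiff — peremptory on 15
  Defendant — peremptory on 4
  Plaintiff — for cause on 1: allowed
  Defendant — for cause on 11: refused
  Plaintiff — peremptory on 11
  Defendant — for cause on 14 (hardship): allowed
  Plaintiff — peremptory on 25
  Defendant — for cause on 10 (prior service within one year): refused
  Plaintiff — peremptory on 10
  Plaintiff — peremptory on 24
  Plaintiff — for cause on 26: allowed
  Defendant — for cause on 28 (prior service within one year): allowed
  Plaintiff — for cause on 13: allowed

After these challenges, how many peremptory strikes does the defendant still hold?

Defendant allotment: 3.
Defendant peremptories used: #9, #3, #4 — 3 (for-cause on #6, #11, #14, #10, #28 don't count).
Remaining: 3 − 3 = 0.

0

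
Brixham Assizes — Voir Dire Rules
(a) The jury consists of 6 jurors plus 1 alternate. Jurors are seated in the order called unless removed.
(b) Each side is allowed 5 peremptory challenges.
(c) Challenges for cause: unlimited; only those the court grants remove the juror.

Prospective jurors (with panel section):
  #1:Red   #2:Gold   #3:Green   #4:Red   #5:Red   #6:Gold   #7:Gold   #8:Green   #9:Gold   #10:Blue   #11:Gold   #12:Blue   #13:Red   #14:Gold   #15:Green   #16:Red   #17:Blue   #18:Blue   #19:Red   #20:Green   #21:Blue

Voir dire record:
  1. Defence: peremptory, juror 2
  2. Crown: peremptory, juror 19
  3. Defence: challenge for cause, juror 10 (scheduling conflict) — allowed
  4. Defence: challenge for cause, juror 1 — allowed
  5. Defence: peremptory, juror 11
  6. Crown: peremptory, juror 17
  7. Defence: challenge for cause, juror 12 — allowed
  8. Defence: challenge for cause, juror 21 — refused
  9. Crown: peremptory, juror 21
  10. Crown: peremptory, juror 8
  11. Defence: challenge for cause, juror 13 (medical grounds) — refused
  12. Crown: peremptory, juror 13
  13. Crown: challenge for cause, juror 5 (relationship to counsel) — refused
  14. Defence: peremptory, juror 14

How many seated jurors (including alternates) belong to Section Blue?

Removed: #1, #2, #8, #10, #11, #12, #13, #14, #17, #19, #21.
Seated (7 incl. alternates): #3, #4, #5, #6, #7, #9, #15.
None of those are in Section Blue → 0.

0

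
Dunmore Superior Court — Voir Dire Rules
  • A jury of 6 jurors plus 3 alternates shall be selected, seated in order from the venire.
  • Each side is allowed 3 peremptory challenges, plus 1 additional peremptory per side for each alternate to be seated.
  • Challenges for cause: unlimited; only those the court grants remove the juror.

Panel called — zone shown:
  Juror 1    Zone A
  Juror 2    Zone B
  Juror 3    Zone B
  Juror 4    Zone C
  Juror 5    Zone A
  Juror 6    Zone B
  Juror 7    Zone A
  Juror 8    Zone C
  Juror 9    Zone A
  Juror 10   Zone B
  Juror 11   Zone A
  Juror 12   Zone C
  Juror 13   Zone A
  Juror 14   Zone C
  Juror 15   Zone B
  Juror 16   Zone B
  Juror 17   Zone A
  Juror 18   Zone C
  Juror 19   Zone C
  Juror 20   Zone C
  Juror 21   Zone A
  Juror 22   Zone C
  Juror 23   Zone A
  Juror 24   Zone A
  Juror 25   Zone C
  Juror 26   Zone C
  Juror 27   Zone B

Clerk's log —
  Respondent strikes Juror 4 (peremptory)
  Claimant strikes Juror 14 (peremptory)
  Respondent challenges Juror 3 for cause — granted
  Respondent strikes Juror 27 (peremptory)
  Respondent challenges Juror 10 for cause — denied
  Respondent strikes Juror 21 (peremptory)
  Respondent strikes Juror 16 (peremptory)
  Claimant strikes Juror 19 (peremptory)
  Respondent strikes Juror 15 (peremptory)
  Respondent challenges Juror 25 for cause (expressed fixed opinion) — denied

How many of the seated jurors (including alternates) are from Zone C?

1

Removed: #3, #4, #14, #15, #16, #19, #21, #27.
Seated (9 incl. alternates): #1, #2, #5, #6, #7, #8, #9, #10, #11.
Of those, in Zone C: #8 → 1.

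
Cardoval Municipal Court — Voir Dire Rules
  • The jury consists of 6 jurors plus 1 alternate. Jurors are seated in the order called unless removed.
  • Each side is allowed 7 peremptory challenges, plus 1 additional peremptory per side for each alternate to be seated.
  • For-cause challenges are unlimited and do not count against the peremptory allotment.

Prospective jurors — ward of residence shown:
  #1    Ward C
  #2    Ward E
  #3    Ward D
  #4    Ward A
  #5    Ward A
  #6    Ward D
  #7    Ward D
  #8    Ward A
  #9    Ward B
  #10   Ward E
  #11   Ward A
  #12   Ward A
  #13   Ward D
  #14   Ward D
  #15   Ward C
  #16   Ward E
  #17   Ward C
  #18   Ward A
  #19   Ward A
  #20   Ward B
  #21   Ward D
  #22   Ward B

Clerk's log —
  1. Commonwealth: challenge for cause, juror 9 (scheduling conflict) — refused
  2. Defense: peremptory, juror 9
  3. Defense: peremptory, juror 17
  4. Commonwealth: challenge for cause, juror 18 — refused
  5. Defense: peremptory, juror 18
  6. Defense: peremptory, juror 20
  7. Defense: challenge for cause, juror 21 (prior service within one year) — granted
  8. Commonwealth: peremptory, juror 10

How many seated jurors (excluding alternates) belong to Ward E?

1

Removed: #9, #10, #17, #18, #20, #21.
Seated jurors 1–6: #1, #2, #3, #4, #5, #6 (alternates #7 not counted).
Of those, in Ward E: #2 → 1.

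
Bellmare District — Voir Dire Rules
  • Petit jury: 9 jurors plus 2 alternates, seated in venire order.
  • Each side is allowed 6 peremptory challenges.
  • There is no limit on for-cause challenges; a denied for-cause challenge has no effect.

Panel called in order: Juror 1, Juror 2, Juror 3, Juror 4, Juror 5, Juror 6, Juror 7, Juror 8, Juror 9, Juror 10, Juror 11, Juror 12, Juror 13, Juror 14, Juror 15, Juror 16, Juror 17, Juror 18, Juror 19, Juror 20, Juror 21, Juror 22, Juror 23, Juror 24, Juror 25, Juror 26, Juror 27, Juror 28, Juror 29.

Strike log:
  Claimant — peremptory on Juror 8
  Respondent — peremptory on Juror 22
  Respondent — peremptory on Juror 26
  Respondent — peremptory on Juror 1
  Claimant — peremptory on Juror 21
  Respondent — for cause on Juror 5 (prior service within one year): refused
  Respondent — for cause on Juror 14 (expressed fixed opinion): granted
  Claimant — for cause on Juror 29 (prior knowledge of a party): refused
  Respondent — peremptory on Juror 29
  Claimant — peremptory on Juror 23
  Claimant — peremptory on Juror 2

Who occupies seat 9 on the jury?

Removed: #1, #2, #8, #14, #21, #22, #23, #26, #29. (#5 stays — for-cause denied.)
Filling seats in venire order through position 9: #3, #4, #5, #6, #7, #9, #10, #11, #12.
So seat 9 is #12.

12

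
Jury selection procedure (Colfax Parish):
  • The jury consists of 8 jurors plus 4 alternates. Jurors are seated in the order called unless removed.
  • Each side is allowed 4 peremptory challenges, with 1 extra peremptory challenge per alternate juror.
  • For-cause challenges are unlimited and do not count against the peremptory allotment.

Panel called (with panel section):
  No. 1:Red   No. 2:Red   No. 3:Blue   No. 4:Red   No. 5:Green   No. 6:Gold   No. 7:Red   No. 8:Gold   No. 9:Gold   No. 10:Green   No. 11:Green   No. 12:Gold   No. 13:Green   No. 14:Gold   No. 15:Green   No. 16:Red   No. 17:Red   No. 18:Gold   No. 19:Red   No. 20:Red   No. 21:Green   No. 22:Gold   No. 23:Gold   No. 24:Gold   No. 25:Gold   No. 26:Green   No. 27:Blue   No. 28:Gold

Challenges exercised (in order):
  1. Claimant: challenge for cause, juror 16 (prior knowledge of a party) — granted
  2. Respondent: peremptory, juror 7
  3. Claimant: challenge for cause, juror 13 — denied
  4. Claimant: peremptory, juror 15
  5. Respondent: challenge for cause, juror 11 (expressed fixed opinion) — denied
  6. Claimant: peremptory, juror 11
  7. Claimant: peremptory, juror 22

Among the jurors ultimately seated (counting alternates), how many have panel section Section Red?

Removed: #7, #11, #15, #16, #22.
Seated (12 incl. alternates): #1, #2, #3, #4, #5, #6, #8, #9, #10, #12, #13, #14.
Of those, in Section Red: #1, #2, #4 → 3.

3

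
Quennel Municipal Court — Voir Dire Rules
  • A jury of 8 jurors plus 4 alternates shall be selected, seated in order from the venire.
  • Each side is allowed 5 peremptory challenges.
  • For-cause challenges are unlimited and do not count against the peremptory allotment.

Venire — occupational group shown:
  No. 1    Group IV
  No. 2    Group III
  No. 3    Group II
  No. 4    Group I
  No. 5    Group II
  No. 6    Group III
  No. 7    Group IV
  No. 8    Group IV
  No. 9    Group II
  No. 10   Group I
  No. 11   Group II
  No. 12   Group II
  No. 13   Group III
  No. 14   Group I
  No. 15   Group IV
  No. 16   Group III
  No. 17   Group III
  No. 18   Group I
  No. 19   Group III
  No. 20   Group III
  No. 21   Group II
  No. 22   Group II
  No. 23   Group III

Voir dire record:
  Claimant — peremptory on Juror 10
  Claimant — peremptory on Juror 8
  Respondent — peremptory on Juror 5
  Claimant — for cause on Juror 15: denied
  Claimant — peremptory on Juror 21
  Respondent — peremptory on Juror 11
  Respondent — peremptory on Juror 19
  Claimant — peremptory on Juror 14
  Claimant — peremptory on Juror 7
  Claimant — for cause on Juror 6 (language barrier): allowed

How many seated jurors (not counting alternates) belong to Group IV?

Removed: #5, #6, #7, #8, #10, #11, #14, #19, #21.
Seated jurors 1–8: #1, #2, #3, #4, #9, #12, #13, #15 (alternates #16, #17, #18, #20 not counted).
Of those, in Group IV: #1, #15 → 2.

2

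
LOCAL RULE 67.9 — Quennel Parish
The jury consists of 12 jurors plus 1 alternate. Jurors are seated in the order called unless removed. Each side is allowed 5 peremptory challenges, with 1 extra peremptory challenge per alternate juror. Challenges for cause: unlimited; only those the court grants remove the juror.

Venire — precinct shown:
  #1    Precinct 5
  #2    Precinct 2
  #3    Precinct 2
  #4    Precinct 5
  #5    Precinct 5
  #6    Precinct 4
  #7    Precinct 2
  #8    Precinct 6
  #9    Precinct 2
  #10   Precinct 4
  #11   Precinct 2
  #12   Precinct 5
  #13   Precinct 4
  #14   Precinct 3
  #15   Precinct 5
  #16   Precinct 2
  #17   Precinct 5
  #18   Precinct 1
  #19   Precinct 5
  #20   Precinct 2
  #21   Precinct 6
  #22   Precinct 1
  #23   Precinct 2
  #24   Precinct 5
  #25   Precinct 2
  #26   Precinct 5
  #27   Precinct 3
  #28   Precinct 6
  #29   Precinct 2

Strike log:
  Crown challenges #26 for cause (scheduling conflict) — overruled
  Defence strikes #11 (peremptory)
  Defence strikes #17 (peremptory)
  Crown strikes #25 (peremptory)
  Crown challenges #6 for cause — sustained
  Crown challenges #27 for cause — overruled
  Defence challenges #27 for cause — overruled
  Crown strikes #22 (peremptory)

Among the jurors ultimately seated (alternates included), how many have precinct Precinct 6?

Removed: #6, #11, #17, #22, #25.
Seated (13 incl. alternates): #1, #2, #3, #4, #5, #7, #8, #9, #10, #12, #13, #14, #15.
Of those, in Precinct 6: #8 → 1.

1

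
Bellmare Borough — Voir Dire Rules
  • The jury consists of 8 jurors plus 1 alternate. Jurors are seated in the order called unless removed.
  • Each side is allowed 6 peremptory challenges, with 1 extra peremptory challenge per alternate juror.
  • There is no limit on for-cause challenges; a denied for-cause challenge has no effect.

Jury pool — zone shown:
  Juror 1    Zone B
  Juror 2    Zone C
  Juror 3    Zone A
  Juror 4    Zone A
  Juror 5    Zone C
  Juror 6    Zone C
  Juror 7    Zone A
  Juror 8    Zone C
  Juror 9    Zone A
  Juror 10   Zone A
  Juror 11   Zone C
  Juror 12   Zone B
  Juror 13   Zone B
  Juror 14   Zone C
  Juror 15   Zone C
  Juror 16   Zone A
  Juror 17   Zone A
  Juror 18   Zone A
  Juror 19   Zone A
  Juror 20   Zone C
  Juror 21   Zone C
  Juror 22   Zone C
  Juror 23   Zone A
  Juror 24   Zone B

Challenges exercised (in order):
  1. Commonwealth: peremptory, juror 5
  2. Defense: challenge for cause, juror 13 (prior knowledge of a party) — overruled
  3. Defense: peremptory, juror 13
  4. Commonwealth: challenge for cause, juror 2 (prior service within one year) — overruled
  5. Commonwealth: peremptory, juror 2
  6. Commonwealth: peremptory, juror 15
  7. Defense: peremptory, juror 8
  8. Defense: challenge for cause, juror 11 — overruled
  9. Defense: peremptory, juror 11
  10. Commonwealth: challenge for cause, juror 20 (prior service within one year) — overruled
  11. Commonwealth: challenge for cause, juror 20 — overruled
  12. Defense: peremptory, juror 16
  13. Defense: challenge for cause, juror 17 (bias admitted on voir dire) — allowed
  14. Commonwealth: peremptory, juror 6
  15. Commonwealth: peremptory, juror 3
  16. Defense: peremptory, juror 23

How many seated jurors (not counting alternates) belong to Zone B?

2

Removed: #2, #3, #5, #6, #8, #11, #13, #15, #16, #17, #23.
Seated jurors 1–8: #1, #4, #7, #9, #10, #12, #14, #18 (alternates #19 not counted).
Of those, in Zone B: #1, #12 → 2.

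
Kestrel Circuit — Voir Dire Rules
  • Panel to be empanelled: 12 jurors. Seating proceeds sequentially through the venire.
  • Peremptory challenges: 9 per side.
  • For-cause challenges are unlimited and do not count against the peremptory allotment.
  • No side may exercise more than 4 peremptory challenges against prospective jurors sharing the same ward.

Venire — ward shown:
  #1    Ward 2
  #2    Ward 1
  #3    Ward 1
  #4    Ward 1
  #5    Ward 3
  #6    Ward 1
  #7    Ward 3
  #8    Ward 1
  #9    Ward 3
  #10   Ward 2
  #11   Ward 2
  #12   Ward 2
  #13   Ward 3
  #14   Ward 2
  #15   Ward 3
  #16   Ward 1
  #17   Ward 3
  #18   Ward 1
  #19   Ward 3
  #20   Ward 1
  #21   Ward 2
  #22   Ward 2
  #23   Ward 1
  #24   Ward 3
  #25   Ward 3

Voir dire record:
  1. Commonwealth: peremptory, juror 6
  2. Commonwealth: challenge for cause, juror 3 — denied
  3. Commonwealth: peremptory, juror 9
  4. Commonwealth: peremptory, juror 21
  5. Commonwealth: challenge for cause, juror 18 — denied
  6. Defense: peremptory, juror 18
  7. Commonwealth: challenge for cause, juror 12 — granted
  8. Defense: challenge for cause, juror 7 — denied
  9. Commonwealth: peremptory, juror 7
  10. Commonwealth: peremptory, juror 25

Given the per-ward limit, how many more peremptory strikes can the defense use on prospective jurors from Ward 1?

Defense peremptories so far: #18 — 1 of 9 used, 8 left overall.
Against Ward 1: #18 — 1 used; per-ward cap 4 leaves 3.
Binding limit: min(8, 3) = 3.

3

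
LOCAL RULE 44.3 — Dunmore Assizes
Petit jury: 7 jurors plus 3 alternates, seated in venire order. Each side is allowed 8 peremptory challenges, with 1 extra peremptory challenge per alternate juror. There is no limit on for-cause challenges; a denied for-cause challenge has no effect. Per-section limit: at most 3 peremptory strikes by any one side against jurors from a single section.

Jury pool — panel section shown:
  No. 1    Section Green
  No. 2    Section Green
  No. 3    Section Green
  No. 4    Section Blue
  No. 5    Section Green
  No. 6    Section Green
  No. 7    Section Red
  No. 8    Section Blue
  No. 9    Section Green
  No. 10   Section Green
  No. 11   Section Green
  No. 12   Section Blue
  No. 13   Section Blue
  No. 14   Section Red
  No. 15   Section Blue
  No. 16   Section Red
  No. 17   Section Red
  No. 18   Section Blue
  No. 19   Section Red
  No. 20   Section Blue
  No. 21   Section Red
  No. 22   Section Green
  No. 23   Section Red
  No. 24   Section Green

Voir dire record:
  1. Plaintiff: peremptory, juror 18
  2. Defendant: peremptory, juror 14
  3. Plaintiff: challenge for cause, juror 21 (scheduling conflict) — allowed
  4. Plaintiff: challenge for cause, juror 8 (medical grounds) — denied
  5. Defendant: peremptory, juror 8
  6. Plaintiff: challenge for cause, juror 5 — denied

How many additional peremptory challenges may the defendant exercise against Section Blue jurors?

2

Defendant peremptories so far: #14, #8 — 2 of 11 used, 9 left overall.
Against Section Blue: #8 — 1 used; per-section cap 3 leaves 2.
Binding limit: min(9, 2) = 2.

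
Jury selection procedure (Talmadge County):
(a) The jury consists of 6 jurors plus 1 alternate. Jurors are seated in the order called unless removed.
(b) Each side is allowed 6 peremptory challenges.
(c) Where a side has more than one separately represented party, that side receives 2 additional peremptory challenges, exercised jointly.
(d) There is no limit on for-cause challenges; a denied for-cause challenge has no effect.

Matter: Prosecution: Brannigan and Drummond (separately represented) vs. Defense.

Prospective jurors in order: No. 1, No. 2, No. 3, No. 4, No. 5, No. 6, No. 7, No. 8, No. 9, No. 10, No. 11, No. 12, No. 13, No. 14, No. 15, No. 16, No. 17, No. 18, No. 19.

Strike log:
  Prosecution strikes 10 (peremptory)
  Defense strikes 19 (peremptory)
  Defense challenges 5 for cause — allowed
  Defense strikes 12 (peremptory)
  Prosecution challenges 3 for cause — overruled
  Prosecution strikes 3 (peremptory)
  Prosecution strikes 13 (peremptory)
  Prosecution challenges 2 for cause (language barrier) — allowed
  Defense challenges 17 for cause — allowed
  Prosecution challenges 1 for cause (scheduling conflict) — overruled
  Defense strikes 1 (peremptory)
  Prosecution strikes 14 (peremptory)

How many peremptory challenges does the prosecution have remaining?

4

Prosecution allotment: 6 base + 2 multi-party = 8.
Prosecution peremptories used: #10, #3, #13, #14 — 4 (for-cause on #3, #2, #1 don't count).
Remaining: 8 − 4 = 4.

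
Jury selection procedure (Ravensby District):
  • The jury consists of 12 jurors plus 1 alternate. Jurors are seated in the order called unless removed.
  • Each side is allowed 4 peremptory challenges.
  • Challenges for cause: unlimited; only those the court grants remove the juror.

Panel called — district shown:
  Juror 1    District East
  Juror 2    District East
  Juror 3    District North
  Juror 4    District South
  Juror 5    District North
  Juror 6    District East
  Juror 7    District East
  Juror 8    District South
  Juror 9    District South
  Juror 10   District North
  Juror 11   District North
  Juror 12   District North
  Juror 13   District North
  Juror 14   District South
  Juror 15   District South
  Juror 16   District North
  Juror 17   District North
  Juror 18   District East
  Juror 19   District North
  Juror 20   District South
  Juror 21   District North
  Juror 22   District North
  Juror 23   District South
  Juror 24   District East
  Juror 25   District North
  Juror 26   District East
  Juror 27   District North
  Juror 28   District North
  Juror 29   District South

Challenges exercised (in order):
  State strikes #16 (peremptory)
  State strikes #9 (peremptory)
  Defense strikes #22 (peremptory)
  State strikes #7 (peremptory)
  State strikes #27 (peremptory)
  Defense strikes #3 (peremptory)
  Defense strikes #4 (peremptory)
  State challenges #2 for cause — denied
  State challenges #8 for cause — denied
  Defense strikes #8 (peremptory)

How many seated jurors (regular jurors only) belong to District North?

Removed: #3, #4, #7, #8, #9, #16, #22, #27.
Seated jurors 1–12: #1, #2, #5, #6, #10, #11, #12, #13, #14, #15, #17, #18 (alternates #19 not counted).
Of those, in District North: #5, #10, #11, #12, #13, #17 → 6.

6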